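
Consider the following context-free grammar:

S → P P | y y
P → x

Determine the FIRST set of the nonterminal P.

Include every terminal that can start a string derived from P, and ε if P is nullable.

We compute FIRST(P) using the standard algorithm.
FIRST(P) = {x}
FIRST(S) = {x, y}
Therefore, FIRST(P) = {x}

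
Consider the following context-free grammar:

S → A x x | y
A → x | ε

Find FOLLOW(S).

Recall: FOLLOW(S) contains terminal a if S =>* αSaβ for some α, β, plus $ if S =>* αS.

We compute FOLLOW(S) using the standard algorithm.
FOLLOW(S) starts with {$}.
FIRST(A) = {x, ε}
FIRST(S) = {x, y}
FOLLOW(A) = {x}
FOLLOW(S) = {$}
Therefore, FOLLOW(S) = {$}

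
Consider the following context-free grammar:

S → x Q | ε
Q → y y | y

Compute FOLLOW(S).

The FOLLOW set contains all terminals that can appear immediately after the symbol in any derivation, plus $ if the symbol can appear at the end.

We compute FOLLOW(S) using the standard algorithm.
FOLLOW(S) starts with {$}.
FIRST(Q) = {y}
FIRST(S) = {x, ε}
FOLLOW(Q) = {$}
FOLLOW(S) = {$}
Therefore, FOLLOW(S) = {$}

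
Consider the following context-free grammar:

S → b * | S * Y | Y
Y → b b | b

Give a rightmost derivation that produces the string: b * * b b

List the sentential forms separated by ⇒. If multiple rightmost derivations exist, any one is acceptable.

S ⇒ S * Y ⇒ S * b b ⇒ b * * b b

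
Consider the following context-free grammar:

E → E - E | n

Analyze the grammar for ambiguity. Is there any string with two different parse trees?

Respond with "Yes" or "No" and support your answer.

Yes - the string 'n - n - n - n - n' has two distinct parse trees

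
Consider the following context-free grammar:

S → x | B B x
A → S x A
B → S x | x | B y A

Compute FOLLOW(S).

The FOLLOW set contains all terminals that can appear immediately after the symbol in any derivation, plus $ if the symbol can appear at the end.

We compute FOLLOW(S) using the standard algorithm.
FOLLOW(S) starts with {$}.
FIRST(A) = {x}
FIRST(B) = {x}
FIRST(S) = {x}
FOLLOW(A) = {x, y}
FOLLOW(B) = {x, y}
FOLLOW(S) = {$, x}
Therefore, FOLLOW(S) = {$, x}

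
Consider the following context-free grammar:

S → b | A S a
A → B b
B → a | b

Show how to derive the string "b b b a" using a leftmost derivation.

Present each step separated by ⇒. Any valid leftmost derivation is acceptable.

S ⇒ A S a ⇒ B b S a ⇒ b b S a ⇒ b b b a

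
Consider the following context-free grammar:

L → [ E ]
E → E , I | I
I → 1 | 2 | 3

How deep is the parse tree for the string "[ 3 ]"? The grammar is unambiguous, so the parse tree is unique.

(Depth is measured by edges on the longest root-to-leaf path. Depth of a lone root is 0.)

3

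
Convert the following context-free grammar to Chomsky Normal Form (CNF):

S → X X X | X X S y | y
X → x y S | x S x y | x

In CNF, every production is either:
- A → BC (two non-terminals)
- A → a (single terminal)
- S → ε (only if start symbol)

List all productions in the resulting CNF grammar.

TY → y; S → y; TX → x; X → x; S → X X0; X0 → X X; S → X X1; X1 → X X2; X2 → S TY; X → TX X3; X3 → TY S; X → TX X4; X4 → S X5; X5 → TX TY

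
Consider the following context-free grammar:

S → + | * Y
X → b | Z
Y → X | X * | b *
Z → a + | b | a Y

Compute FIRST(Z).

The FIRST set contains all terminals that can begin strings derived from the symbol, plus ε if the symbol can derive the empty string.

We compute FIRST(Z) using the standard algorithm.
FIRST(S) = {*, +}
FIRST(X) = {a, b}
FIRST(Y) = {a, b}
FIRST(Z) = {a, b}
Therefore, FIRST(Z) = {a, b}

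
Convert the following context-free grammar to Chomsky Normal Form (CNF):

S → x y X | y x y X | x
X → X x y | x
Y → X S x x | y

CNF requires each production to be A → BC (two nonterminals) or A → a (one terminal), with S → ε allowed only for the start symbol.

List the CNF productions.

TX → x; TY → y; S → x; X → x; Y → y; S → TX X0; X0 → TY X; S → TY X1; X1 → TX X2; X2 → TY X; X → X X3; X3 → TX TY; Y → X X4; X4 → S X5; X5 → TX TX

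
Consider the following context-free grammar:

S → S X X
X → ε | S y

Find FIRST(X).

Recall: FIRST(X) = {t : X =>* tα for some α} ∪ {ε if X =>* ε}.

We compute FIRST(X) using the standard algorithm.
FIRST(S) = {}
FIRST(X) = {ε}
Therefore, FIRST(X) = {ε}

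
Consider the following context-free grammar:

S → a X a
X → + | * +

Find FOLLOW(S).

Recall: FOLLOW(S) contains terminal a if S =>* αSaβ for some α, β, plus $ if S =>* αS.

We compute FOLLOW(S) using the standard algorithm.
FOLLOW(S) starts with {$}.
FIRST(S) = {a}
FIRST(X) = {*, +}
FOLLOW(S) = {$}
FOLLOW(X) = {a}
Therefore, FOLLOW(S) = {$}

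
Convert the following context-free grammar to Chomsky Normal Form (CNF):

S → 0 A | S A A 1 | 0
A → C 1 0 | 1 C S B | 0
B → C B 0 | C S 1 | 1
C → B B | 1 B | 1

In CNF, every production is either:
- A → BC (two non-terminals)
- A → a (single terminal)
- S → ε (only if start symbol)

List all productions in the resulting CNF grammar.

T0 → 0; T1 → 1; S → 0; A → 0; B → 1; C → 1; S → T0 A; S → S X0; X0 → A X1; X1 → A T1; A → C X2; X2 → T1 T0; A → T1 X3; X3 → C X4; X4 → S B; B → C X5; X5 → B T0; B → C X6; X6 → S T1; C → B B; C → T1 B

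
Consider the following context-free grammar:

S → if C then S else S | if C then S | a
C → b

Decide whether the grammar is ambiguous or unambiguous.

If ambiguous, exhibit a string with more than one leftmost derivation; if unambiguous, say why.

Ambiguous - the string 'if b then if b then if b then a else a else a' has two distinct leftmost derivations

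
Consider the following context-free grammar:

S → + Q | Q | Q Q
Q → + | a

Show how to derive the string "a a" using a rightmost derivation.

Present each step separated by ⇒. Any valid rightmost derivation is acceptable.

S ⇒ Q Q ⇒ Q a ⇒ a a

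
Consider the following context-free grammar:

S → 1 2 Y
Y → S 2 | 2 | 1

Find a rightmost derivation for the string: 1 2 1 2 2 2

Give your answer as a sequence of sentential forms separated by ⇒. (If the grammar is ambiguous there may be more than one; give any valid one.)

S ⇒ 1 2 Y ⇒ 1 2 S 2 ⇒ 1 2 1 2 Y 2 ⇒ 1 2 1 2 2 2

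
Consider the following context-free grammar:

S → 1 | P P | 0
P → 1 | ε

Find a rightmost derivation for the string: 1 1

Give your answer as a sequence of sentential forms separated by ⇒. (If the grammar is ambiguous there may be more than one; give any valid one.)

S ⇒ P P ⇒ P 1 ⇒ 1 1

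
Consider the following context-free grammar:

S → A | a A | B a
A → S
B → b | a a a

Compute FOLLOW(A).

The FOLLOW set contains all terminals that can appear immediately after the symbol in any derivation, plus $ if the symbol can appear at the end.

We compute FOLLOW(A) using the standard algorithm.
FOLLOW(S) starts with {$}.
FIRST(A) = {a, b}
FIRST(B) = {a, b}
FIRST(S) = {a, b}
FOLLOW(A) = {$}
FOLLOW(B) = {a}
FOLLOW(S) = {$}
Therefore, FOLLOW(A) = {$}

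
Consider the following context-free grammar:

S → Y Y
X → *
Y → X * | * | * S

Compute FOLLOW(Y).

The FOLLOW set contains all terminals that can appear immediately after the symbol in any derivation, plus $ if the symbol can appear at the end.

We compute FOLLOW(Y) using the standard algorithm.
FOLLOW(S) starts with {$}.
FIRST(S) = {*}
FIRST(X) = {*}
FIRST(Y) = {*}
FOLLOW(S) = {$, *}
FOLLOW(X) = {*}
FOLLOW(Y) = {$, *}
Therefore, FOLLOW(Y) = {$, *}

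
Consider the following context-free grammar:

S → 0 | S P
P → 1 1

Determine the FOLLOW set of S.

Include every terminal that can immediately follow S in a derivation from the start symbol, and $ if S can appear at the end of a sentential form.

We compute FOLLOW(S) using the standard algorithm.
FOLLOW(S) starts with {$}.
FIRST(P) = {1}
FIRST(S) = {0}
FOLLOW(P) = {$, 1}
FOLLOW(S) = {$, 1}
Therefore, FOLLOW(S) = {$, 1}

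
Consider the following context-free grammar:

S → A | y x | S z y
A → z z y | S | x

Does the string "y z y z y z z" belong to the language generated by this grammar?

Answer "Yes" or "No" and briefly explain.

No - no valid derivation exists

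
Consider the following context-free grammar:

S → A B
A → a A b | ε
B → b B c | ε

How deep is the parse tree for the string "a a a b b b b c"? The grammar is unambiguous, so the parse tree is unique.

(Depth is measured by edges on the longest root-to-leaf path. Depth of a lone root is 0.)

5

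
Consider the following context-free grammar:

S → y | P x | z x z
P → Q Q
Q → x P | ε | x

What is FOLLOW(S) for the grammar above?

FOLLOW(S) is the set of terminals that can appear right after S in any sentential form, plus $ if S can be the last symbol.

We compute FOLLOW(S) using the standard algorithm.
FOLLOW(S) starts with {$}.
FIRST(P) = {x, ε}
FIRST(Q) = {x, ε}
FIRST(S) = {x, y, z}
FOLLOW(P) = {x}
FOLLOW(Q) = {x}
FOLLOW(S) = {$}
Therefore, FOLLOW(S) = {$}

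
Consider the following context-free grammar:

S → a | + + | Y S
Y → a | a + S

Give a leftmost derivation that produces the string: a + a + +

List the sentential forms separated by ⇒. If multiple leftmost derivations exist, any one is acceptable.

S ⇒ Y S ⇒ a + S S ⇒ a + a S ⇒ a + a + +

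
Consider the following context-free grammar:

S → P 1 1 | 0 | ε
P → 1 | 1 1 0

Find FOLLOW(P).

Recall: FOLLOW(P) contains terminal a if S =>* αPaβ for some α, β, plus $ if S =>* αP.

We compute FOLLOW(P) using the standard algorithm.
FOLLOW(S) starts with {$}.
FIRST(P) = {1}
FIRST(S) = {0, 1, ε}
FOLLOW(P) = {1}
FOLLOW(S) = {$}
Therefore, FOLLOW(P) = {1}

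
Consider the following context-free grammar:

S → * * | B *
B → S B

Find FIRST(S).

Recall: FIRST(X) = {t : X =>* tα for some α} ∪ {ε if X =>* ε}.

We compute FIRST(S) using the standard algorithm.
FIRST(B) = {*}
FIRST(S) = {*}
Therefore, FIRST(S) = {*}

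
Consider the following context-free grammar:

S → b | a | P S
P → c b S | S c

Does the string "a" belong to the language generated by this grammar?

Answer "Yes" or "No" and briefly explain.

Yes - a valid derivation exists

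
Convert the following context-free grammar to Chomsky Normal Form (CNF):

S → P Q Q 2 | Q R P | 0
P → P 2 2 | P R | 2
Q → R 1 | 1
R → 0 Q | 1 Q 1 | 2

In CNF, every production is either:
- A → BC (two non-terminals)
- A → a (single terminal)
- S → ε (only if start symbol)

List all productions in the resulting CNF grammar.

T2 → 2; S → 0; P → 2; T1 → 1; Q → 1; T0 → 0; R → 2; S → P X0; X0 → Q X1; X1 → Q T2; S → Q X2; X2 → R P; P → P X3; X3 → T2 T2; P → P R; Q → R T1; R → T0 Q; R → T1 X4; X4 → Q T1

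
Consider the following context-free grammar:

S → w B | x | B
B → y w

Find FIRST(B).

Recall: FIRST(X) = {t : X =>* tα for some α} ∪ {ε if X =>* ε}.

We compute FIRST(B) using the standard algorithm.
FIRST(B) = {y}
FIRST(S) = {w, x, y}
Therefore, FIRST(B) = {y}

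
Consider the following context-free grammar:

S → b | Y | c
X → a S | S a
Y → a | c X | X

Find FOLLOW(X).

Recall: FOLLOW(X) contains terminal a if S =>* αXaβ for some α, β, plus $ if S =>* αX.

We compute FOLLOW(X) using the standard algorithm.
FOLLOW(S) starts with {$}.
FIRST(S) = {a, b, c}
FIRST(X) = {a, b, c}
FIRST(Y) = {a, b, c}
FOLLOW(S) = {$, a}
FOLLOW(X) = {$, a}
FOLLOW(Y) = {$, a}
Therefore, FOLLOW(X) = {$, a}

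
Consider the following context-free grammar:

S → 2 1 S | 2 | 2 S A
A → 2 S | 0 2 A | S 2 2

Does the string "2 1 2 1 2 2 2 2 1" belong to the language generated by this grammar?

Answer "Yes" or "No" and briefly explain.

No - no valid derivation exists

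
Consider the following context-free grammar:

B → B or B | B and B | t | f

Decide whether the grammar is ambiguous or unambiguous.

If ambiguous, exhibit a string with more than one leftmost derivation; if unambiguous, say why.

Ambiguous - the string 't and t and t or f and t or f' has two distinct leftmost derivations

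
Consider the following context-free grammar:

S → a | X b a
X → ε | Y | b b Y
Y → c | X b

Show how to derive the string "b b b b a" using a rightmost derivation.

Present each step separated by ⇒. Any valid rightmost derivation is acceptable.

S ⇒ X b a ⇒ b b Y b a ⇒ b b X b b a ⇒ b b b b a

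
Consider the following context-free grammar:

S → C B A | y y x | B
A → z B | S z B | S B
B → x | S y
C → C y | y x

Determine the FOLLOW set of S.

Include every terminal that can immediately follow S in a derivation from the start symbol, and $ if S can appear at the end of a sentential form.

We compute FOLLOW(S) using the standard algorithm.
FOLLOW(S) starts with {$}.
FIRST(A) = {x, y, z}
FIRST(B) = {x, y}
FIRST(C) = {y}
FIRST(S) = {x, y}
FOLLOW(A) = {$, x, y, z}
FOLLOW(B) = {$, x, y, z}
FOLLOW(C) = {x, y}
FOLLOW(S) = {$, x, y, z}
Therefore, FOLLOW(S) = {$, x, y, z}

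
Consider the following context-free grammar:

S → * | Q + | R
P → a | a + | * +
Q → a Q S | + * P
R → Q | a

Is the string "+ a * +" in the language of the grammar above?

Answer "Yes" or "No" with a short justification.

No - no valid derivation exists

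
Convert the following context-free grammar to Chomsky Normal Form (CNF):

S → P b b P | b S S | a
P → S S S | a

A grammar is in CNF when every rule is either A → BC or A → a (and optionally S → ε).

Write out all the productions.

TB → b; S → a; P → a; S → P X0; X0 → TB X1; X1 → TB P; S → TB X2; X2 → S S; P → S X3; X3 → S S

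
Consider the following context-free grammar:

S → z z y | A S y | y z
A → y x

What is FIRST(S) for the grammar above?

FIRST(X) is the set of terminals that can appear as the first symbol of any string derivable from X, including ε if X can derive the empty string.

We compute FIRST(S) using the standard algorithm.
FIRST(A) = {y}
FIRST(S) = {y, z}
Therefore, FIRST(S) = {y, z}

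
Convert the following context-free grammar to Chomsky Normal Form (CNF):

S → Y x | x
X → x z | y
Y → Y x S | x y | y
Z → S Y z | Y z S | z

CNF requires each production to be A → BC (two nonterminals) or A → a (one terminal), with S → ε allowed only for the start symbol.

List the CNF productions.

TX → x; S → x; TZ → z; X → y; TY → y; Y → y; Z → z; S → Y TX; X → TX TZ; Y → Y X0; X0 → TX S; Y → TX TY; Z → S X1; X1 → Y TZ; Z → Y X2; X2 → TZ S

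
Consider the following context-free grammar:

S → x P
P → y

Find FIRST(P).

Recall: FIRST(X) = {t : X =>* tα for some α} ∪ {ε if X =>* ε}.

We compute FIRST(P) using the standard algorithm.
FIRST(P) = {y}
FIRST(S) = {x}
Therefore, FIRST(P) = {y}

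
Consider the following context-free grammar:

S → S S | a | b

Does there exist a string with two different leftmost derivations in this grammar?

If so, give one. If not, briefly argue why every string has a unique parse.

Yes - the string 'a a a a a' has two distinct leftmost derivations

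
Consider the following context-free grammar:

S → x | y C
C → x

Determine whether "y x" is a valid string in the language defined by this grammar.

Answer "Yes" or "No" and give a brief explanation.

Yes - a valid derivation exists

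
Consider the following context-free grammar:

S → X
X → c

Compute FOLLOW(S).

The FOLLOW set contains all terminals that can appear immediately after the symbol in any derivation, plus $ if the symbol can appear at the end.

We compute FOLLOW(S) using the standard algorithm.
FOLLOW(S) starts with {$}.
FIRST(S) = {c}
FIRST(X) = {c}
FOLLOW(S) = {$}
FOLLOW(X) = {$}
Therefore, FOLLOW(S) = {$}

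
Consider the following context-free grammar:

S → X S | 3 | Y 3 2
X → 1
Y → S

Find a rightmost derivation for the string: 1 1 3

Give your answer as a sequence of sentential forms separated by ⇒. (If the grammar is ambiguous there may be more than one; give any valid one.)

S ⇒ X S ⇒ X X S ⇒ X X 3 ⇒ X 1 3 ⇒ 1 1 3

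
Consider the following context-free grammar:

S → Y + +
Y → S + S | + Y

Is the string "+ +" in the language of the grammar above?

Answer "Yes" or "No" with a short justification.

No - no valid derivation exists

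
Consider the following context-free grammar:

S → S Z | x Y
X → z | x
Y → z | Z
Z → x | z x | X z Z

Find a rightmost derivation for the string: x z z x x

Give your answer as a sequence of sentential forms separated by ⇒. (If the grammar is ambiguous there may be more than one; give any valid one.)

S ⇒ S Z ⇒ S x ⇒ S Z x ⇒ S z x x ⇒ x Y z x x ⇒ x z z x x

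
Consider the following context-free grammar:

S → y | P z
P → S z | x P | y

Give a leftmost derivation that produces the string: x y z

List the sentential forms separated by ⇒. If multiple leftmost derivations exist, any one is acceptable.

S ⇒ P z ⇒ x P z ⇒ x y z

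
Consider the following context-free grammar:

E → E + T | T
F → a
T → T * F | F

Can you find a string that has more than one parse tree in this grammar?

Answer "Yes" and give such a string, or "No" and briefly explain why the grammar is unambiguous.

No - the grammar is unambiguous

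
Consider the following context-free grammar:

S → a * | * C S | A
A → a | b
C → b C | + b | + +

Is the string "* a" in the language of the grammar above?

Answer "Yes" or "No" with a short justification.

No - no valid derivation exists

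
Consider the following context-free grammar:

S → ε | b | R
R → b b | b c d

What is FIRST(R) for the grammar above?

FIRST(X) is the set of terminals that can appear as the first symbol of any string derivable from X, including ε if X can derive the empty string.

We compute FIRST(R) using the standard algorithm.
FIRST(R) = {b}
FIRST(S) = {b, ε}
Therefore, FIRST(R) = {b}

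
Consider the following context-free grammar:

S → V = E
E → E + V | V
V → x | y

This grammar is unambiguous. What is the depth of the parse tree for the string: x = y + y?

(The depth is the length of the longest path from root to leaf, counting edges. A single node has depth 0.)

4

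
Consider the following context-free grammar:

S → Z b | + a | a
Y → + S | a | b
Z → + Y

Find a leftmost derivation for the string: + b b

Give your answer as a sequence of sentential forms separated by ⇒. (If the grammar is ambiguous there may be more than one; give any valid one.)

S ⇒ Z b ⇒ + Y b ⇒ + b b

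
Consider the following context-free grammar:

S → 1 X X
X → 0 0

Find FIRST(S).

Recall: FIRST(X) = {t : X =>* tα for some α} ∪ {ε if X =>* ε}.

We compute FIRST(S) using the standard algorithm.
FIRST(S) = {1}
FIRST(X) = {0}
Therefore, FIRST(S) = {1}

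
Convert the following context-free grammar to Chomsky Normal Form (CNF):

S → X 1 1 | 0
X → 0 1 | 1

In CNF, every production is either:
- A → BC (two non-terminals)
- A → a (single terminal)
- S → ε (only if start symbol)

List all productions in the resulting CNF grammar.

T1 → 1; S → 0; T0 → 0; X → 1; S → X X0; X0 → T1 T1; X → T0 T1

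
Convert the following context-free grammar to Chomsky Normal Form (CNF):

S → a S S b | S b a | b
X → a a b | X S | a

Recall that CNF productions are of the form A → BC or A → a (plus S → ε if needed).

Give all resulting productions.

TA → a; TB → b; S → b; X → a; S → TA X0; X0 → S X1; X1 → S TB; S → S X2; X2 → TB TA; X → TA X3; X3 → TA TB; X → X S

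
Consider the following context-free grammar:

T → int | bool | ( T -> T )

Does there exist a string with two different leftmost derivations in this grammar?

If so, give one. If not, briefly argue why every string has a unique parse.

No - every string in the language has a unique leftmost derivation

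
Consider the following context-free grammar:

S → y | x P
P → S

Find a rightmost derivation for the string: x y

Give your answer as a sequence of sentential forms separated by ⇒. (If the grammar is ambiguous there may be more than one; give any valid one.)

S ⇒ x P ⇒ x S ⇒ x y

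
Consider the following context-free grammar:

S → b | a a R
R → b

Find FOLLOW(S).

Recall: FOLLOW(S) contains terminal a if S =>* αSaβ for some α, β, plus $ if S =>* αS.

We compute FOLLOW(S) using the standard algorithm.
FOLLOW(S) starts with {$}.
FIRST(R) = {b}
FIRST(S) = {a, b}
FOLLOW(R) = {$}
FOLLOW(S) = {$}
Therefore, FOLLOW(S) = {$}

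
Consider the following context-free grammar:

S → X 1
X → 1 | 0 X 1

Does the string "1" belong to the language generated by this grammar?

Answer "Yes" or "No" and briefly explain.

No - no valid derivation exists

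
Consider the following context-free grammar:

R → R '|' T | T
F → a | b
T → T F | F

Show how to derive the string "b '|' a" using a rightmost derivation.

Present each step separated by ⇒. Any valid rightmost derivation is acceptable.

R ⇒ R '|' T ⇒ R '|' F ⇒ R '|' a ⇒ T '|' a ⇒ F '|' a ⇒ b '|' a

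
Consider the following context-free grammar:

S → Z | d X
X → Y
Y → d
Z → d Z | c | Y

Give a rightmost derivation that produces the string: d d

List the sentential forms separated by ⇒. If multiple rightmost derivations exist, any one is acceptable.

S ⇒ d X ⇒ d Y ⇒ d d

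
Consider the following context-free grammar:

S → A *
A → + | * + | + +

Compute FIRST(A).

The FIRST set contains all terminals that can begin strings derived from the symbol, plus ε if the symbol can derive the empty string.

We compute FIRST(A) using the standard algorithm.
FIRST(A) = {*, +}
FIRST(S) = {*, +}
Therefore, FIRST(A) = {*, +}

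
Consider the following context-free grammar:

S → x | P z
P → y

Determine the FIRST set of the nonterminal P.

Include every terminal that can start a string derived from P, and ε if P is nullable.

We compute FIRST(P) using the standard algorithm.
FIRST(P) = {y}
FIRST(S) = {x, y}
Therefore, FIRST(P) = {y}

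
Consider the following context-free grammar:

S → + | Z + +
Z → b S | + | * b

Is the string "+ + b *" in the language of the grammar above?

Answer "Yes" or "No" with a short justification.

No - no valid derivation exists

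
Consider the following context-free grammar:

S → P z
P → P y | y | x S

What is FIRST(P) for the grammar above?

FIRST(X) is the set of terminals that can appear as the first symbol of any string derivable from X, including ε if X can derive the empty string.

We compute FIRST(P) using the standard algorithm.
FIRST(P) = {x, y}
FIRST(S) = {x, y}
Therefore, FIRST(P) = {x, y}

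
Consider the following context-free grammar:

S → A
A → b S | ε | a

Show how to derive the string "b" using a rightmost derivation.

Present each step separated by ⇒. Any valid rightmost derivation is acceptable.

S ⇒ A ⇒ b S ⇒ b A ⇒ b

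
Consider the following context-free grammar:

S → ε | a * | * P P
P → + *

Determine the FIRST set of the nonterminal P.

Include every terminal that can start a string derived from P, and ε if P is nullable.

We compute FIRST(P) using the standard algorithm.
FIRST(P) = {+}
FIRST(S) = {*, a, ε}
Therefore, FIRST(P) = {+}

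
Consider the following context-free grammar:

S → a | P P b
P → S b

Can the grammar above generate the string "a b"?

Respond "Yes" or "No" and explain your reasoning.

No - no valid derivation exists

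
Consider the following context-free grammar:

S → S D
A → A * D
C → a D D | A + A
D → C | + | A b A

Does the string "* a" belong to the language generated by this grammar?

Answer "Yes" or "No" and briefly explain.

No - no valid derivation exists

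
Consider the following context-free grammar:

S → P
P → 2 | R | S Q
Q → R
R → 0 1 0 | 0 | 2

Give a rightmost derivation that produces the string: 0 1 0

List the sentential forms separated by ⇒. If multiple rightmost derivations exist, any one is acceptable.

S ⇒ P ⇒ R ⇒ 0 1 0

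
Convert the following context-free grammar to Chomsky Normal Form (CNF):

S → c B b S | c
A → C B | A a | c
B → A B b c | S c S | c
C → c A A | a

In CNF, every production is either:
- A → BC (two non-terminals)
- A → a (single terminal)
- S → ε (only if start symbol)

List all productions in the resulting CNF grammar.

TC → c; TB → b; S → c; TA → a; A → c; B → c; C → a; S → TC X0; X0 → B X1; X1 → TB S; A → C B; A → A TA; B → A X2; X2 → B X3; X3 → TB TC; B → S X4; X4 → TC S; C → TC X5; X5 → A A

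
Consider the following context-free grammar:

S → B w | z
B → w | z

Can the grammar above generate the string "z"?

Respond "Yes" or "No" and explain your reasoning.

Yes - a valid derivation exists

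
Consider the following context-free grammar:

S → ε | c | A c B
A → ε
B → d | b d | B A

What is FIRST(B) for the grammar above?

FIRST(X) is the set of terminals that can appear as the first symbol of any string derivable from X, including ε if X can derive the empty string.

We compute FIRST(B) using the standard algorithm.
FIRST(A) = {ε}
FIRST(B) = {b, d}
FIRST(S) = {c, ε}
Therefore, FIRST(B) = {b, d}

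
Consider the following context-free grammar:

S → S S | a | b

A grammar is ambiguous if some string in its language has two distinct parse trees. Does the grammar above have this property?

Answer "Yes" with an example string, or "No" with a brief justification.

Yes - the string 'b a b a a' has two distinct parse trees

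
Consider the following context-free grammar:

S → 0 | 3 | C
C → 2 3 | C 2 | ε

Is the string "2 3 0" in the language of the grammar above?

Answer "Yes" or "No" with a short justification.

No - no valid derivation exists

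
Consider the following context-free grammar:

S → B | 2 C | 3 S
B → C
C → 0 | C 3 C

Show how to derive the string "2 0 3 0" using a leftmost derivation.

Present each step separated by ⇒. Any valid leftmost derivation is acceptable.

S ⇒ 2 C ⇒ 2 C 3 C ⇒ 2 0 3 C ⇒ 2 0 3 0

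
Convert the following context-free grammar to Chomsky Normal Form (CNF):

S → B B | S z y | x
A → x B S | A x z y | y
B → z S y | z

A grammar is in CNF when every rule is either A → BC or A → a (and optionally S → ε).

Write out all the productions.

TZ → z; TY → y; S → x; TX → x; A → y; B → z; S → B B; S → S X0; X0 → TZ TY; A → TX X1; X1 → B S; A → A X2; X2 → TX X3; X3 → TZ TY; B → TZ X4; X4 → S TY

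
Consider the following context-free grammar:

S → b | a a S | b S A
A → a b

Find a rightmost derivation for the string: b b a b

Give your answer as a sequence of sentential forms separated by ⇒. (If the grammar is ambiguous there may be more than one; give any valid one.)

S ⇒ b S A ⇒ b S a b ⇒ b b a b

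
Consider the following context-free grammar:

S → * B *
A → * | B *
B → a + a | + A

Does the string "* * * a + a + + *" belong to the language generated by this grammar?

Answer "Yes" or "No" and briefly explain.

No - no valid derivation exists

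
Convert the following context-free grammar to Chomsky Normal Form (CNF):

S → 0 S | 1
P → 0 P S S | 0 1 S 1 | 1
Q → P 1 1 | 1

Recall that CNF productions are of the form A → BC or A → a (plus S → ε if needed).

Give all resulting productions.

T0 → 0; S → 1; T1 → 1; P → 1; Q → 1; S → T0 S; P → T0 X0; X0 → P X1; X1 → S S; P → T0 X2; X2 → T1 X3; X3 → S T1; Q → P X4; X4 → T1 T1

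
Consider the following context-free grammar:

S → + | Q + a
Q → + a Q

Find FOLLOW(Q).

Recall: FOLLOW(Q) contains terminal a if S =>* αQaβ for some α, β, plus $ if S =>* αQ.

We compute FOLLOW(Q) using the standard algorithm.
FOLLOW(S) starts with {$}.
FIRST(Q) = {+}
FIRST(S) = {+}
FOLLOW(Q) = {+}
FOLLOW(S) = {$}
Therefore, FOLLOW(Q) = {+}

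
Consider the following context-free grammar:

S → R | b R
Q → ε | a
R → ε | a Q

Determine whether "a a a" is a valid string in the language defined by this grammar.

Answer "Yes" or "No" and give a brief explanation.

No - no valid derivation exists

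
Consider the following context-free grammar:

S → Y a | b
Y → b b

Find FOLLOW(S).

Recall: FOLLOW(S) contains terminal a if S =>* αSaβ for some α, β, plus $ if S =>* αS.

We compute FOLLOW(S) using the standard algorithm.
FOLLOW(S) starts with {$}.
FIRST(S) = {b}
FIRST(Y) = {b}
FOLLOW(S) = {$}
FOLLOW(Y) = {a}
Therefore, FOLLOW(S) = {$}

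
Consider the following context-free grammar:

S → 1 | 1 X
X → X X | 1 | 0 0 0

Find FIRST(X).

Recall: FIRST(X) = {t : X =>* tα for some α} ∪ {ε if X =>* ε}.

We compute FIRST(X) using the standard algorithm.
FIRST(S) = {1}
FIRST(X) = {0, 1}
Therefore, FIRST(X) = {0, 1}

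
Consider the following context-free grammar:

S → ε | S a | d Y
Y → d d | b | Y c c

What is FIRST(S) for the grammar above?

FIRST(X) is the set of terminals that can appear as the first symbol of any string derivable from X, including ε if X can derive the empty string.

We compute FIRST(S) using the standard algorithm.
FIRST(S) = {a, d, ε}
FIRST(Y) = {b, d}
Therefore, FIRST(S) = {a, d, ε}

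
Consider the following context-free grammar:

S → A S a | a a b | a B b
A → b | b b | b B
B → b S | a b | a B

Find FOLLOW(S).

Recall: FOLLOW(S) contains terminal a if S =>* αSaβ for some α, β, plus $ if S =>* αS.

We compute FOLLOW(S) using the standard algorithm.
FOLLOW(S) starts with {$}.
FIRST(A) = {b}
FIRST(B) = {a, b}
FIRST(S) = {a, b}
FOLLOW(A) = {a, b}
FOLLOW(B) = {a, b}
FOLLOW(S) = {$, a, b}
Therefore, FOLLOW(S) = {$, a, b}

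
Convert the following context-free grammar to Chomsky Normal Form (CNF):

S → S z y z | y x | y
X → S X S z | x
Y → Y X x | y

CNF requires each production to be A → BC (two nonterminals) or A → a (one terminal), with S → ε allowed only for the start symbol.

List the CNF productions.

TZ → z; TY → y; TX → x; S → y; X → x; Y → y; S → S X0; X0 → TZ X1; X1 → TY TZ; S → TY TX; X → S X2; X2 → X X3; X3 → S TZ; Y → Y X4; X4 → X TX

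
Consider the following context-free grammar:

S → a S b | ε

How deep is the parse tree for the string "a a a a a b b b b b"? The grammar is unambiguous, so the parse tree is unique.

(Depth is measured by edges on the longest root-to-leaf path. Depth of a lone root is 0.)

6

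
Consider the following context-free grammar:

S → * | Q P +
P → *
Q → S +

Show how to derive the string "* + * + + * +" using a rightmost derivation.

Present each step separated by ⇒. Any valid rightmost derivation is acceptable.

S ⇒ Q P + ⇒ Q * + ⇒ S + * + ⇒ Q P + + * + ⇒ Q * + + * + ⇒ S + * + + * + ⇒ * + * + + * +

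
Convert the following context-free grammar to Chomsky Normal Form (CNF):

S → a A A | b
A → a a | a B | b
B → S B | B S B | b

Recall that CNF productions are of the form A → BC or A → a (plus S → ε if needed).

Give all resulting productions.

TA → a; S → b; A → b; B → b; S → TA X0; X0 → A A; A → TA TA; A → TA B; B → S B; B → B X1; X1 → S B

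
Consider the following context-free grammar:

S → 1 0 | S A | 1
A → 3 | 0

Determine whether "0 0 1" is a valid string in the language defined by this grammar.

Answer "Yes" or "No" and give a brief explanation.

No - no valid derivation exists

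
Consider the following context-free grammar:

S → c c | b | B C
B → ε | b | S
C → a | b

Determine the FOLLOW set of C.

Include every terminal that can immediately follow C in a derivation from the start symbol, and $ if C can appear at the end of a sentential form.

We compute FOLLOW(C) using the standard algorithm.
FOLLOW(S) starts with {$}.
FIRST(B) = {a, b, c, ε}
FIRST(C) = {a, b}
FIRST(S) = {a, b, c}
FOLLOW(B) = {a, b}
FOLLOW(C) = {$, a, b}
FOLLOW(S) = {$, a, b}
Therefore, FOLLOW(C) = {$, a, b}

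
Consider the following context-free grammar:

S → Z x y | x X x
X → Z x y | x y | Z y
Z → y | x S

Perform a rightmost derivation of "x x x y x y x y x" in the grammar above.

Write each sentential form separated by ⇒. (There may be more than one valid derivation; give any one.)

S ⇒ x X x ⇒ x Z y x ⇒ x x S y x ⇒ x x x X x y x ⇒ x x x Z x y x y x ⇒ x x x y x y x y x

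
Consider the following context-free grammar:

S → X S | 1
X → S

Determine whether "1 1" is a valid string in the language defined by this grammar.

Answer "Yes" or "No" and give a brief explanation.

Yes - a valid derivation exists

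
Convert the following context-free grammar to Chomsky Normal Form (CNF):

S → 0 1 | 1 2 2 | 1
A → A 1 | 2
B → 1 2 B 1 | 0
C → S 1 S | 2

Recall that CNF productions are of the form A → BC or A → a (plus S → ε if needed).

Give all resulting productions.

T0 → 0; T1 → 1; T2 → 2; S → 1; A → 2; B → 0; C → 2; S → T0 T1; S → T1 X0; X0 → T2 T2; A → A T1; B → T1 X1; X1 → T2 X2; X2 → B T1; C → S X3; X3 → T1 S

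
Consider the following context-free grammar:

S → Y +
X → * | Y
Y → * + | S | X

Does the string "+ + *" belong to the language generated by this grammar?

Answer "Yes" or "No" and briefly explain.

No - no valid derivation exists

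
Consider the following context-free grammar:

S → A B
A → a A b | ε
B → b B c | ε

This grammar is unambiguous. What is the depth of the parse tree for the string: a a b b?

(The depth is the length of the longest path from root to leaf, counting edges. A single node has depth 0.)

4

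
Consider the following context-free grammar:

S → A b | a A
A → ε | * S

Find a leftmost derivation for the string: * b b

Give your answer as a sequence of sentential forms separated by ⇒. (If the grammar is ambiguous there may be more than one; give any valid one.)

S ⇒ A b ⇒ * S b ⇒ * A b b ⇒ * b b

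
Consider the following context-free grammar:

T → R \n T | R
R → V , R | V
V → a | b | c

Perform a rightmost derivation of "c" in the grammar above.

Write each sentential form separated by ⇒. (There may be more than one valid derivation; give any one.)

T ⇒ R ⇒ V ⇒ c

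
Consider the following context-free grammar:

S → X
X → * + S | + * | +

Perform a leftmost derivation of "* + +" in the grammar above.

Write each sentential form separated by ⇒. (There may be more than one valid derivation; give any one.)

S ⇒ X ⇒ * + S ⇒ * + X ⇒ * + +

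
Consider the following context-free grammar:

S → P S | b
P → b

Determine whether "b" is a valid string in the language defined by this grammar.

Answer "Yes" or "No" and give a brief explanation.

Yes - a valid derivation exists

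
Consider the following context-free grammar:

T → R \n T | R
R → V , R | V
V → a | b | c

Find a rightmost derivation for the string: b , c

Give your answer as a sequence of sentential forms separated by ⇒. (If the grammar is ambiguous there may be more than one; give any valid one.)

T ⇒ R ⇒ V , R ⇒ V , V ⇒ V , c ⇒ b , c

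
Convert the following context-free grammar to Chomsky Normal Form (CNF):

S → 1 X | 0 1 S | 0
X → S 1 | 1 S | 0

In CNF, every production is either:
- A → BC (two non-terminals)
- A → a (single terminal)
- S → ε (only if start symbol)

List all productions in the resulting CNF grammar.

T1 → 1; T0 → 0; S → 0; X → 0; S → T1 X; S → T0 X0; X0 → T1 S; X → S T1; X → T1 S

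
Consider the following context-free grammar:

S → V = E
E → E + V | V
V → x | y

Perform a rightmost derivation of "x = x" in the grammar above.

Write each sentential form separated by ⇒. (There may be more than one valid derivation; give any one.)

S ⇒ V = E ⇒ V = V ⇒ V = x ⇒ x = x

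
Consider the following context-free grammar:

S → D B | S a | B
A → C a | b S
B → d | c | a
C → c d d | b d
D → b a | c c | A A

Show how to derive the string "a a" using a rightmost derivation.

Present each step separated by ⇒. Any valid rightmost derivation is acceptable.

S ⇒ S a ⇒ B a ⇒ a a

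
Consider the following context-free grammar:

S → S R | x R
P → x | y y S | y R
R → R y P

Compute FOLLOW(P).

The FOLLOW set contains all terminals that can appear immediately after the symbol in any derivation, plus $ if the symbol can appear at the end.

We compute FOLLOW(P) using the standard algorithm.
FOLLOW(S) starts with {$}.
FIRST(P) = {x, y}
FIRST(R) = {}
FIRST(S) = {x}
FOLLOW(P) = {$, y}
FOLLOW(R) = {$, y}
FOLLOW(S) = {$, y}
Therefore, FOLLOW(P) = {$, y}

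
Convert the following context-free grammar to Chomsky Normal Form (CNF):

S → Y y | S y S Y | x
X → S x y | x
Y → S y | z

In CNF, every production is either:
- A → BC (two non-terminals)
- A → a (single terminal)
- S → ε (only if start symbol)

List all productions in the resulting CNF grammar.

TY → y; S → x; TX → x; X → x; Y → z; S → Y TY; S → S X0; X0 → TY X1; X1 → S Y; X → S X2; X2 → TX TY; Y → S TY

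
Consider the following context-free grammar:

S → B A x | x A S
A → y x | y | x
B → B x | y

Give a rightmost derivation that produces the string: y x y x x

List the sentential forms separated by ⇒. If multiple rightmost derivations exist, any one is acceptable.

S ⇒ B A x ⇒ B y x x ⇒ B x y x x ⇒ y x y x x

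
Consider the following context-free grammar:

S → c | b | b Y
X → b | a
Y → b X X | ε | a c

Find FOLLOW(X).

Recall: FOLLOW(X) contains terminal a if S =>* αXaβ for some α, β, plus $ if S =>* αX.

We compute FOLLOW(X) using the standard algorithm.
FOLLOW(S) starts with {$}.
FIRST(S) = {b, c}
FIRST(X) = {a, b}
FIRST(Y) = {a, b, ε}
FOLLOW(S) = {$}
FOLLOW(X) = {$, a, b}
FOLLOW(Y) = {$}
Therefore, FOLLOW(X) = {$, a, b}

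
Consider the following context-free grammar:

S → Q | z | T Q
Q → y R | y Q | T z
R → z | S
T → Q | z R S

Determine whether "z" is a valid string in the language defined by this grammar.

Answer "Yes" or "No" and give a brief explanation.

Yes - a valid derivation exists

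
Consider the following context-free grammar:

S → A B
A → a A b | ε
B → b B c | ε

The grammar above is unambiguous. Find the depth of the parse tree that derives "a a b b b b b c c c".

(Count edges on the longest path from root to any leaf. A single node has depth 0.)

5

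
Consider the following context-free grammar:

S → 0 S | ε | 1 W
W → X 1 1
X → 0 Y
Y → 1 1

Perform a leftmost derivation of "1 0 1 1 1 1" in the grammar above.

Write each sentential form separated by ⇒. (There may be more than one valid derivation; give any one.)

S ⇒ 1 W ⇒ 1 X 1 1 ⇒ 1 0 Y 1 1 ⇒ 1 0 1 1 1 1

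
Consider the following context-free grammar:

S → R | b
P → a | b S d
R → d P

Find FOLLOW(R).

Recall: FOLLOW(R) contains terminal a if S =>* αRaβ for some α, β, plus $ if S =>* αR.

We compute FOLLOW(R) using the standard algorithm.
FOLLOW(S) starts with {$}.
FIRST(P) = {a, b}
FIRST(R) = {d}
FIRST(S) = {b, d}
FOLLOW(P) = {$, d}
FOLLOW(R) = {$, d}
FOLLOW(S) = {$, d}
Therefore, FOLLOW(R) = {$, d}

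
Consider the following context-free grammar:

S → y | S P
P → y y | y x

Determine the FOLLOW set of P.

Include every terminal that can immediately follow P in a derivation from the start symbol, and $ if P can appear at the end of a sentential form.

We compute FOLLOW(P) using the standard algorithm.
FOLLOW(S) starts with {$}.
FIRST(P) = {y}
FIRST(S) = {y}
FOLLOW(P) = {$, y}
FOLLOW(S) = {$, y}
Therefore, FOLLOW(P) = {$, y}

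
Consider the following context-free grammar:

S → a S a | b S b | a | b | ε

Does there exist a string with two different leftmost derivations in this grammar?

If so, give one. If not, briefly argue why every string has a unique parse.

No - every string in the language has a unique leftmost derivation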